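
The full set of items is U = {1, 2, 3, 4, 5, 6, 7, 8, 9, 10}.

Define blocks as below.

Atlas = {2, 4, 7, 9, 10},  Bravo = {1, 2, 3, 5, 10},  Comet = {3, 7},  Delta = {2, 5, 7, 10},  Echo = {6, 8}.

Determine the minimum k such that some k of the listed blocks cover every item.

Atlas and Bravo and Echo together: Atlas ∪ Bravo ∪ Echo = {1, 2, 3, 4, 5, 6, 7, 8, 9, 10} — every item is covered.
Only Bravo contains 1, so Bravo is forced; the remaining 5 items need at least 2 more blocks (each remaining block adds at most 3) — so at least 3 blocks are needed, and 3 is optimal.

3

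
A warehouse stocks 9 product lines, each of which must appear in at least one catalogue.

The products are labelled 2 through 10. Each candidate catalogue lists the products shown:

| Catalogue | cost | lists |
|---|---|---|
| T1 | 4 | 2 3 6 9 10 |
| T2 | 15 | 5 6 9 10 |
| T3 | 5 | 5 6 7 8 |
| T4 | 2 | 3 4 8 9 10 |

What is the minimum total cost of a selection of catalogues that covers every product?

T1, T3, T4 together cover every product (T1 ∪ T3 ∪ T4 = {2, 3, 4, 5, 6, 7, 8, 9, 10}); total cost 4 + 5 + 2 = 11.
No covering selection has total cost below 11.

11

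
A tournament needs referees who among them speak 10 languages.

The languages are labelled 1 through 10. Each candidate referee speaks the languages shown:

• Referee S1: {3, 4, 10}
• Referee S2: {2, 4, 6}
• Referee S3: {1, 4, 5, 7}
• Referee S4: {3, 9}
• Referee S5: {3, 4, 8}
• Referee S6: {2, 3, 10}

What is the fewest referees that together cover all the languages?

Take {S1, S2, S3, S4, S5}. Their union is {1, 2, 3, 4, 5, 6, 7, 8, 9, 10}, which is all 10 languages.
No 4 of the 6 referees cover everything (all 15 combinations miss at least one language), so 5 is optimal.

5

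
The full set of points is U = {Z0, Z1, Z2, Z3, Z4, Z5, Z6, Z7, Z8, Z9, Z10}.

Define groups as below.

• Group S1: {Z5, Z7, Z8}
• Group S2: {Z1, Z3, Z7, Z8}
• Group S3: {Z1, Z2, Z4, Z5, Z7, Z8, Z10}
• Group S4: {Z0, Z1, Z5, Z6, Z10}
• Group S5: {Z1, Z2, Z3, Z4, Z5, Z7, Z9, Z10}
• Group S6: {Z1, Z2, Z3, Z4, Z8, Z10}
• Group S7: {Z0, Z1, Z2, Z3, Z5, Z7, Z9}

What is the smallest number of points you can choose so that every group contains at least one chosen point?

H = {Z1, Z7} meets every group (each contains at least one member of H), and |H| = 2.
No single point lies in every group, so at least 2 are needed and 2 is optimal.

2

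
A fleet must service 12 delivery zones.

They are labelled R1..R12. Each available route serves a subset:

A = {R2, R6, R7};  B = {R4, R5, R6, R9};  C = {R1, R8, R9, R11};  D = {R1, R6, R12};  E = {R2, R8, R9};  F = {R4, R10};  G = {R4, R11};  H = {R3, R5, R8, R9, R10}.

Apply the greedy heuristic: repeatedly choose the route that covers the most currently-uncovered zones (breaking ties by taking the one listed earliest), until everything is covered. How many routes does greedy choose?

Greedy: pick H (covers 5 new) → pick A (covers 3 new) → pick C (covers 2 new) → pick B (covers 1 new) → pick D (covers 1 new). Total picks: 5.
(The true minimum cover uses only 4 routes, so greedy is not optimal here.)

5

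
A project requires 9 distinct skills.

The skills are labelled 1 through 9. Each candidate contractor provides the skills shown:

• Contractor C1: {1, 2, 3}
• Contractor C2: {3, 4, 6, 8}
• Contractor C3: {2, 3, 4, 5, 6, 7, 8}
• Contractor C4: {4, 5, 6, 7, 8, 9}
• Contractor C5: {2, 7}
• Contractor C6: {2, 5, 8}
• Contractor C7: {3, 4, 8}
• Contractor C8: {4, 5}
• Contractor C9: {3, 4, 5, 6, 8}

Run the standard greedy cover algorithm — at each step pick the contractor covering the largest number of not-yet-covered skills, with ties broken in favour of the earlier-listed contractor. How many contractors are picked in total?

Greedy: pick C3 (covers 7 new) → pick C1 (covers 1 new) → pick C4 (covers 1 new). Total picks: 3.
(The true minimum cover uses only 2 contractors, so greedy is not optimal here.)

3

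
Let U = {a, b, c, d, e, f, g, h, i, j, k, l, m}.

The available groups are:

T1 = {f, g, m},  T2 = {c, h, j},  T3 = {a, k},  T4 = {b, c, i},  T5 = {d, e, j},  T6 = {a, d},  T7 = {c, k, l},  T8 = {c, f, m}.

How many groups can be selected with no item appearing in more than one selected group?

T1, T3, T4, T5 are pairwise disjoint (T1={f,g,m}; T3={a,k}; T4={b,c,i}; T5={d,e,j}).
Every remaining group overlaps one of these, and no 5 of the listed groups are pairwise disjoint, so 4 is the maximum.

4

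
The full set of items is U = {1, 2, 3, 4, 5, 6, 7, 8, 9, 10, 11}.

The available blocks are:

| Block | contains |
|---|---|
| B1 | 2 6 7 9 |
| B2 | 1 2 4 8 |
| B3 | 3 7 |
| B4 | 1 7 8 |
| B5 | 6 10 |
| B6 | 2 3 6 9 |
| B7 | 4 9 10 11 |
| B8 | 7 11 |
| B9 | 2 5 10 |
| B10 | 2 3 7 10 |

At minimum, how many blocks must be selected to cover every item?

B4 and B6 and B7 and B9 together: B4 ∪ B6 ∪ B7 ∪ B9 = {1, 2, 3, 4, 5, 6, 7, 8, 9, 10, 11} — every item is covered.
Only B9 contains 5, so B9 is forced; the remaining 8 items need at least 3 more blocks (each remaining block adds at most 3) — so at least 4 blocks are needed, and 4 is optimal.

4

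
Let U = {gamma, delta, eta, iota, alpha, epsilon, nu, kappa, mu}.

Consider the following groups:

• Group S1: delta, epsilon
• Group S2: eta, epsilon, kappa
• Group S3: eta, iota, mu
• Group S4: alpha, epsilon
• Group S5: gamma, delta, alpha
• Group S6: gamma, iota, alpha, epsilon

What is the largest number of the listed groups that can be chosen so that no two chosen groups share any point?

2

S3, S5 are pairwise disjoint (S3={eta,iota,mu}; S5={gamma,delta,alpha}).
Every remaining group overlaps one of these, and no 3 of the listed groups are pairwise disjoint, so 2 is the maximum.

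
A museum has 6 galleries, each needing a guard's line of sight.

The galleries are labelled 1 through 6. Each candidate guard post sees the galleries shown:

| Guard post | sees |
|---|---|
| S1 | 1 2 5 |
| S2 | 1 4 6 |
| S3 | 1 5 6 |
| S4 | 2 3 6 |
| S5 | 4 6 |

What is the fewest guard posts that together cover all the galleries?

S3 and S4 and S5 together: S3 ∪ S4 ∪ S5 = {1, 2, 3, 4, 5, 6} — every gallery is covered.
Only S4 contains 3, so S4 is forced; the remaining 3 galleries need at least 2 more guard posts (each remaining guard post adds at most 2) — so at least 3 guard posts are needed, and 3 is optimal.

3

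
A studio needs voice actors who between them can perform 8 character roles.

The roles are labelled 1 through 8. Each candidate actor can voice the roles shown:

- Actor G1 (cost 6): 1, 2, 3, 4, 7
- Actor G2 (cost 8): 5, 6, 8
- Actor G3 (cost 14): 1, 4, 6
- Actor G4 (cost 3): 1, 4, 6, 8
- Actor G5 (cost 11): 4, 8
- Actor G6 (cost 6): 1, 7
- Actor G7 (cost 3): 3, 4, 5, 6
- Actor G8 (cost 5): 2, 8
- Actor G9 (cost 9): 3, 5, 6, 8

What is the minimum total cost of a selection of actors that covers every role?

12

G1, G4, G7 together cover every role (G1 ∪ G4 ∪ G7 = {1, 2, 3, 4, 5, 6, 7, 8}); total cost 6 + 3 + 3 = 12.
No covering selection has total cost below 12.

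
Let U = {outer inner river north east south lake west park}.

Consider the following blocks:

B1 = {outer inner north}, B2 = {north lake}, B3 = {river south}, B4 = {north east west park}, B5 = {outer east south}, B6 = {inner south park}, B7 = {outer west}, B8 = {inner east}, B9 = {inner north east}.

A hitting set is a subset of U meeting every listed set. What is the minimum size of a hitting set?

H = {outer, north, east, south} meets every block (each contains at least one member of H), and |H| = 4.
The blocks B2, B3, B7, B8 are pairwise disjoint, so any hitting set needs a separate element for each — at least 4. Hence 4 is optimal.

4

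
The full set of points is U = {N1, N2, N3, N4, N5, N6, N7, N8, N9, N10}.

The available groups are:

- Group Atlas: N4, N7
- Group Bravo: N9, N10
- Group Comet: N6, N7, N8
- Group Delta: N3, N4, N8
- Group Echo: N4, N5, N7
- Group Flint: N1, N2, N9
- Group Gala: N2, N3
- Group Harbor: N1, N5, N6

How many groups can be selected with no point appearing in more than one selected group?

4

Atlas, Bravo, Gala, Harbor are pairwise disjoint (Atlas={N4,N7}; Bravo={N9,N10}; Gala={N2,N3}; Harbor={N1,N5,N6}).
Every remaining group overlaps one of these, and no 5 of the listed groups are pairwise disjoint, so 4 is the maximum.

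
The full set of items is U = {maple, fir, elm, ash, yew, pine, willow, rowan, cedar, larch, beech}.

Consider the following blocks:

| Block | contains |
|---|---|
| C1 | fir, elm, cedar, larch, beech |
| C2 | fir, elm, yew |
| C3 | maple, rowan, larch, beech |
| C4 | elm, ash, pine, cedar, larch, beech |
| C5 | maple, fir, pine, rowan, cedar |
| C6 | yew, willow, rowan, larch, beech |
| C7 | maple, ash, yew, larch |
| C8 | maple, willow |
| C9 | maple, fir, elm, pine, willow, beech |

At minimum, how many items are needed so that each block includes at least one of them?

The 3 items {maple, yew, cedar} hit every block.
No choice of 2 items meets every block, so 3 is the minimum.

3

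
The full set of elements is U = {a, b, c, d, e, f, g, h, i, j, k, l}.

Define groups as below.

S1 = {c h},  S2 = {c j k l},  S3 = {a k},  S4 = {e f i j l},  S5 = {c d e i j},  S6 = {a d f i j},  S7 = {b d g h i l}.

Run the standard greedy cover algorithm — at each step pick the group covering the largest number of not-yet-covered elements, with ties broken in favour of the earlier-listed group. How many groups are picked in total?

Greedy: pick S7 (covers 6 new) → pick S2 (covers 3 new) → pick S4 (covers 2 new) → pick S3 (covers 1 new). Total picks: 4.

4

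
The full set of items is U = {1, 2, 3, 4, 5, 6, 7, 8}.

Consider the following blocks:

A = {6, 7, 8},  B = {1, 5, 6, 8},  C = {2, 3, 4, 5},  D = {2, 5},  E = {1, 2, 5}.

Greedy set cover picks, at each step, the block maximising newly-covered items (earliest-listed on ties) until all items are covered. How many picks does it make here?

Greedy: pick B (covers 4 new) → pick C (covers 3 new) → pick A (covers 1 new). Total picks: 3.

3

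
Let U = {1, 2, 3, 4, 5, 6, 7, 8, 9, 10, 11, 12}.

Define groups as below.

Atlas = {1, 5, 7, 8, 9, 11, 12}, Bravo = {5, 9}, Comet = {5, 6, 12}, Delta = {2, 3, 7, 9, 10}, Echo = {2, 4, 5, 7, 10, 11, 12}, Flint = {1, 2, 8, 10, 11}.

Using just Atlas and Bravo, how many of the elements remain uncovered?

Union of Atlas, Bravo = {1, 5, 7, 8, 9, 11, 12}.
Not covered: 2, 3, 4, 6, 10 — 5 elements.

5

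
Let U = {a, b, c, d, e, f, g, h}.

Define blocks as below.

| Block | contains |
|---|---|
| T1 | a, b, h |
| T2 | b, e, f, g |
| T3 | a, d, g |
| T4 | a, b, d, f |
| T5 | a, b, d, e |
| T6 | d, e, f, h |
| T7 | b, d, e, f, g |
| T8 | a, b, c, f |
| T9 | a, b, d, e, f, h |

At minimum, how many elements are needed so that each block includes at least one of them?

2

The 2 elements {a, f} hit every block.
No single element lies in every block, so at least 2 are needed and 2 is optimal.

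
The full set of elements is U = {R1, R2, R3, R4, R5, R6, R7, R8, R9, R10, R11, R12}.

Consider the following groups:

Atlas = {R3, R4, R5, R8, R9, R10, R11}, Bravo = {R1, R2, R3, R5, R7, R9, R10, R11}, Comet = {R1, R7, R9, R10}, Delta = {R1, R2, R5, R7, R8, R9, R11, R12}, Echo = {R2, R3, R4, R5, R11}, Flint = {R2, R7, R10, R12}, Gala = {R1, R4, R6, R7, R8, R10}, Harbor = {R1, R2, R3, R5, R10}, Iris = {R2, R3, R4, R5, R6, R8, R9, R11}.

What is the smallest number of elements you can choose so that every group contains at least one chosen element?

2

Take H = {R10, R11}. Each listed group contains at least one of these, so H is a hitting set of size 2.
The groups Comet, Echo are pairwise disjoint, so any hitting set needs a separate element for each — at least 2. Hence 2 is optimal.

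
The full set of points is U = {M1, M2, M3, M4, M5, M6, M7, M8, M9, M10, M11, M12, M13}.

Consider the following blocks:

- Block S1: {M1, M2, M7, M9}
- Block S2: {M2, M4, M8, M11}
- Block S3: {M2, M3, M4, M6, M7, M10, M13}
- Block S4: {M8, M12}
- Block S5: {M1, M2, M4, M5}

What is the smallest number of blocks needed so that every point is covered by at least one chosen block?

5

S1, S2, S3, S4, and S5 cover everything between them: the union {M1, M2, M3, M4, M5, M6, M7, M8, M9, M10, M11, M12, M13} is all of U.
No 4 of the 5 blocks cover everything (all 5 combinations miss at least one point), so 5 is optimal.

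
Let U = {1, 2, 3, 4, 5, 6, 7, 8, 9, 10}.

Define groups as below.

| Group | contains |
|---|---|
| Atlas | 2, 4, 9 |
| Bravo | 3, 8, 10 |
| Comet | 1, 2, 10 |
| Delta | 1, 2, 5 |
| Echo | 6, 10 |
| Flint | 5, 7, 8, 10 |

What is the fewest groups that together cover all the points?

Atlas and Bravo and Delta and Echo and Flint together: Atlas ∪ Bravo ∪ Delta ∪ Echo ∪ Flint = {1, 2, 3, 4, 5, 6, 7, 8, 9, 10} — every point is covered.
No 4 of the 6 groups cover everything (all 15 combinations miss at least one point), so 5 is optimal.

5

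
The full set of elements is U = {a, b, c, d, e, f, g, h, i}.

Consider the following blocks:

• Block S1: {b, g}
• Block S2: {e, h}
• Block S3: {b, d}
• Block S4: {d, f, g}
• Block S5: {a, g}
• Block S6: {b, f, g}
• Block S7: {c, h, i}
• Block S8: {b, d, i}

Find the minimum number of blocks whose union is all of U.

5

S2, S3, S5, S6, and S7 cover everything between them: the union {a, b, c, d, e, f, g, h, i} is all of U.
No 4 of the 8 blocks cover everything (all 70 combinations miss at least one element), so 5 is optimal.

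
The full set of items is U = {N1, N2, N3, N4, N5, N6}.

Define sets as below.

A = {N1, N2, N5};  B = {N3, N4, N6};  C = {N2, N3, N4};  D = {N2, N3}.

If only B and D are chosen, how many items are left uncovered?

Union of B, D = {N2, N3, N4, N6}.
Not covered: N1, N5 — 2 items.

2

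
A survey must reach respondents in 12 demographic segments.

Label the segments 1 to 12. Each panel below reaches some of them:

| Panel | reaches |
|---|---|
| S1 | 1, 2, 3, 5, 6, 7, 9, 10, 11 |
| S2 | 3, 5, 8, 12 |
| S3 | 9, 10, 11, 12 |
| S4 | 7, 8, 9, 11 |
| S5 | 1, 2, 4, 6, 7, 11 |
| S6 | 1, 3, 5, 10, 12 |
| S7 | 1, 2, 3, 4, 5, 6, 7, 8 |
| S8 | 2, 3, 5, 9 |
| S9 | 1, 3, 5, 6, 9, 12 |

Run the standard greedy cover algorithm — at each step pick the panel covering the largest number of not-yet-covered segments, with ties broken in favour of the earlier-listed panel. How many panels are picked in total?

3

Greedy: pick S1 (covers 9 new) → pick S2 (covers 2 new) → pick S5 (covers 1 new). Total picks: 3.
(The true minimum cover uses only 2 panels, so greedy is not optimal here.)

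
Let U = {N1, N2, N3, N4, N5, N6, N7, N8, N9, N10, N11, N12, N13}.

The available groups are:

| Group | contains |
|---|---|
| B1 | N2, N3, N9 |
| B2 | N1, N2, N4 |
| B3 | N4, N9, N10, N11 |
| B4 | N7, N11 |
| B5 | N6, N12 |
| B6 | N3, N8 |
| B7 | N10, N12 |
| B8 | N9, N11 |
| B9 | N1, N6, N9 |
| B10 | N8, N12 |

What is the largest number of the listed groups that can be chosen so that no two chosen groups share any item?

B2, B4, B6, B7 are pairwise disjoint (B2={N1,N2,N4}; B4={N7,N11}; B6={N3,N8}; B7={N10,N12}).
Every remaining group overlaps one of these, and no 5 of the listed groups are pairwise disjoint, so 4 is the maximum.

4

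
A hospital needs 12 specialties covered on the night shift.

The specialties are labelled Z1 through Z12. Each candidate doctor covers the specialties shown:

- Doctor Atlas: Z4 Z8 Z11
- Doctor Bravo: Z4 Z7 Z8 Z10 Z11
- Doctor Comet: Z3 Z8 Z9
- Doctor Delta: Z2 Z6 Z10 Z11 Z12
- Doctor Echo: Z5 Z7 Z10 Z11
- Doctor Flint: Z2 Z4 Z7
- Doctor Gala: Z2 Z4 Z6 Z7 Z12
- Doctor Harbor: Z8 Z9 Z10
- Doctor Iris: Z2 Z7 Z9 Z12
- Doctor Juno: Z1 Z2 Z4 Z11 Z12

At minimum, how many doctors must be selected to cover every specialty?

Take {Comet, Delta, Echo, Juno}. Their union is {Z1, Z2, Z3, Z4, Z5, Z6, Z7, Z8, Z9, Z10, Z11, Z12}, which is all 12 specialties.
Only Juno contains Z1, so Juno is forced; the remaining 7 specialties need at least 3 more doctors (each remaining doctor adds at most 3) — so at least 4 doctors are needed, and 4 is optimal.

4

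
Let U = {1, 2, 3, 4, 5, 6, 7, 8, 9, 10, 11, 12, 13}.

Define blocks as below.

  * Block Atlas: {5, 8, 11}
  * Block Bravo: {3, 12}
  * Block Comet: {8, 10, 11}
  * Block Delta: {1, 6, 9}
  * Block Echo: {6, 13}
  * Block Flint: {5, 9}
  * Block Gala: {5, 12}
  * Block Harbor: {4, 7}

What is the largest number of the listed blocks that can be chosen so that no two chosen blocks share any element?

5

Bravo, Comet, Echo, Flint, Harbor are pairwise disjoint (Bravo={3,12}; Comet={8,10,11}; Echo={6,13}; Flint={5,9}; Harbor={4,7}).
Every remaining block overlaps one of these, and no 6 of the listed blocks are pairwise disjoint, so 5 is the maximum.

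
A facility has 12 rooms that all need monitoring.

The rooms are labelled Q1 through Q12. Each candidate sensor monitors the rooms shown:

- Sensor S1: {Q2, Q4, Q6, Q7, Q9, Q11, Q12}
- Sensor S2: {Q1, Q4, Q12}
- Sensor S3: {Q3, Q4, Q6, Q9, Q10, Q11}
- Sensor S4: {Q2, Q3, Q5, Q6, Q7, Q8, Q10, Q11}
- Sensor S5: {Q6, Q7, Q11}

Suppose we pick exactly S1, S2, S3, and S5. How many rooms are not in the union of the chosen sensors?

Union of S1, S2, S3, S5 = {Q1, Q2, Q3, Q4, Q6, Q7, Q9, Q10, Q11, Q12}.
Not covered: Q5, Q8 — 2 rooms.

2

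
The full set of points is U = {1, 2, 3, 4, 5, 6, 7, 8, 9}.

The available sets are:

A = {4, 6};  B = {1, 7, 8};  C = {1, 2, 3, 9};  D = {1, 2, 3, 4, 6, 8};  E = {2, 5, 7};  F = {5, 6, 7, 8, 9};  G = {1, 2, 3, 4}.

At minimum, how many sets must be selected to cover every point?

2

F and G cover everything between them: the union {1, 2, 3, 4, 5, 6, 7, 8, 9} is all of U.
No single set has all 9 points (the largest, D, has 6), so 2 is optimal.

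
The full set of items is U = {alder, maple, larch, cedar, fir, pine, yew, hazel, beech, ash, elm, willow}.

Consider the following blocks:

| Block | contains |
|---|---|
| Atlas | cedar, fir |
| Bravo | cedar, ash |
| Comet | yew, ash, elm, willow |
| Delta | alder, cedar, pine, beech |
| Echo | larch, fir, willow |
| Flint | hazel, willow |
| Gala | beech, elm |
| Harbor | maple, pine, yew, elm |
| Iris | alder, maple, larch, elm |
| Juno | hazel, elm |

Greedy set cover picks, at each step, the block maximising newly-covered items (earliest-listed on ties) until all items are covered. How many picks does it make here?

5

Greedy: pick Comet (covers 4 new) → pick Delta (covers 4 new) → pick Echo (covers 2 new) → pick Flint (covers 1 new) → pick Harbor (covers 1 new). Total picks: 5.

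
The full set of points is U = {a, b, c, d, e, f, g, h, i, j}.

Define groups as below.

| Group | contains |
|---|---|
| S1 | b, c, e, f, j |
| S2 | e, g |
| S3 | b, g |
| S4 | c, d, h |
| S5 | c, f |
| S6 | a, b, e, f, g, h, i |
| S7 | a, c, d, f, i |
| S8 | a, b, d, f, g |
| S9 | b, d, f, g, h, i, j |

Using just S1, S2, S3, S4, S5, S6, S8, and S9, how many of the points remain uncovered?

0

Union of S1, S2, S3, S4, S5, S6, S8, S9 = {a, b, c, d, e, f, g, h, i, j} — that's every point, so 0 are uncovered.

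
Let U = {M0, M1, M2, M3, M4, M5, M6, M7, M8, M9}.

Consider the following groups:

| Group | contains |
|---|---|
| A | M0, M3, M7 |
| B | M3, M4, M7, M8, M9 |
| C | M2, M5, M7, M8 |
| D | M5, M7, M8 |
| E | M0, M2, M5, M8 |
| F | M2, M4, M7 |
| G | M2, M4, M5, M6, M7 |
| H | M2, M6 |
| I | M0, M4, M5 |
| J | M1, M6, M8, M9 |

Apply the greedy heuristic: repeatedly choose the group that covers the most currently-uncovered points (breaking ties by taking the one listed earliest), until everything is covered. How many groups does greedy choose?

3

Greedy: pick B (covers 5 new) → pick E (covers 3 new) → pick J (covers 2 new). Total picks: 3.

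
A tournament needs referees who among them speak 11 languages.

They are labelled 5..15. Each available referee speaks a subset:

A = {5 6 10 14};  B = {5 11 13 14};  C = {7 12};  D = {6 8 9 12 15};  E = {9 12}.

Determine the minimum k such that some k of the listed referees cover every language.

A and B and C and D together: A ∪ B ∪ C ∪ D = {5, 6, 7, 8, 9, 10, 11, 12, 13, 14, 15} — every language is covered.
Only C contains 7, so C is forced; the remaining 9 languages need at least 3 more referees (each remaining referee adds at most 4) — so at least 4 referees are needed, and 4 is optimal.

4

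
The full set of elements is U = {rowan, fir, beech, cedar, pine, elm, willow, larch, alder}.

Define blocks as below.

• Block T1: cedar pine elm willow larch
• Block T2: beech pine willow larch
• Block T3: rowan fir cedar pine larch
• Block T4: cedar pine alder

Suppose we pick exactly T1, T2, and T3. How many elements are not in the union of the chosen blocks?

Union of T1, T2, T3 = {rowan, fir, beech, cedar, pine, elm, willow, larch}.
Not covered: alder — 1 element.

1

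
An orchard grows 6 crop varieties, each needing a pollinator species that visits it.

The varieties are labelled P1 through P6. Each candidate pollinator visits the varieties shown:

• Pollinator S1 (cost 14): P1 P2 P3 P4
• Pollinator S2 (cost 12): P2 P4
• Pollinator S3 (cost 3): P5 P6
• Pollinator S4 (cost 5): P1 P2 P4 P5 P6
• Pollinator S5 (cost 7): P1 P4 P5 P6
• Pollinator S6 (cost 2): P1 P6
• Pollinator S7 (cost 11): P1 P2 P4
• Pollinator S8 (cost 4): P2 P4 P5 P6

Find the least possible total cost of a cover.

17

S1, S3 together cover every variety (S1 ∪ S3 = {P1, P2, P3, P4, P5, P6}); total cost 14 + 3 = 17.
The greedy pick S4, S1 costs 19; no covering selection beats 17.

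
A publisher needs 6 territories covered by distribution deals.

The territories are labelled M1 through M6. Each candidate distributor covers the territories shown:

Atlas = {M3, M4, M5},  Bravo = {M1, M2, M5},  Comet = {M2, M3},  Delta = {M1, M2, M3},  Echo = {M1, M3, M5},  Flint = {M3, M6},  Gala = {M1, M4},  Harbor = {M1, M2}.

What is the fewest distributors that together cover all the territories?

Take {Atlas, Delta, Flint}. Their union is {M1, M2, M3, M4, M5, M6}, which is all 6 territories.
Only Flint contains M6, so Flint is forced; the remaining 4 territories need at least 2 more distributors (each remaining distributor adds at most 3) — so at least 3 distributors are needed, and 3 is optimal.

3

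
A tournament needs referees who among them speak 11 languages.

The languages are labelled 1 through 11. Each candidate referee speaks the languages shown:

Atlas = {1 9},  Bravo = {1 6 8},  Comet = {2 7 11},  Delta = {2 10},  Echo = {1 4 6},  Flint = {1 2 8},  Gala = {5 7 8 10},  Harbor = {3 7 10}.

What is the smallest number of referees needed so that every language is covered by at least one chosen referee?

5

Take {Atlas, Comet, Echo, Gala, Harbor}. Their union is {1, 2, 3, 4, 5, 6, 7, 8, 9, 10, 11}, which is all 11 languages.
No 4 of the 8 referees cover everything (all 70 combinations miss at least one language), so 5 is optimal.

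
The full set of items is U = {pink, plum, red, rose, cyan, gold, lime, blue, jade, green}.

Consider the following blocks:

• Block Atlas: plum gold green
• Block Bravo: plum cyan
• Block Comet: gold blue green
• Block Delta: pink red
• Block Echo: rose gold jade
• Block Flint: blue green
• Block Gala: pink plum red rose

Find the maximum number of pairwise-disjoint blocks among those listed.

4

Bravo, Delta, Echo, Flint are pairwise disjoint (Bravo={plum,cyan}; Delta={pink,red}; Echo={rose,gold,jade}; Flint={blue,green}).
Every remaining block overlaps one of these, and no 5 of the listed blocks are pairwise disjoint, so 4 is the maximum.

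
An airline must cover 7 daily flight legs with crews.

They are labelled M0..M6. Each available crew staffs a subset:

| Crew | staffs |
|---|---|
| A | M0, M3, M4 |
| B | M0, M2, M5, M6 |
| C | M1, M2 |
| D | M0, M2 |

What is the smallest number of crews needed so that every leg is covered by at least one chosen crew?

A and B and C together: A ∪ B ∪ C = {M0, M1, M2, M3, M4, M5, M6} — every leg is covered.
Only C contains M1, so C is forced; the remaining 5 legs need at least 2 more crews (each remaining crew adds at most 3) — so at least 3 crews are needed, and 3 is optimal.

3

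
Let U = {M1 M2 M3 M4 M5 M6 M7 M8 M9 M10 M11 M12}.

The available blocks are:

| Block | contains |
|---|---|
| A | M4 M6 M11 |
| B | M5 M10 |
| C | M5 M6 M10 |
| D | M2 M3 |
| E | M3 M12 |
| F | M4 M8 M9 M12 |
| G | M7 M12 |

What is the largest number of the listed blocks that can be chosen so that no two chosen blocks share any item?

4

A, B, D, G are pairwise disjoint (A={M4,M6,M11}; B={M5,M10}; D={M2,M3}; G={M7,M12}).
Every remaining block overlaps one of these, and no 5 of the listed blocks are pairwise disjoint, so 4 is the maximum.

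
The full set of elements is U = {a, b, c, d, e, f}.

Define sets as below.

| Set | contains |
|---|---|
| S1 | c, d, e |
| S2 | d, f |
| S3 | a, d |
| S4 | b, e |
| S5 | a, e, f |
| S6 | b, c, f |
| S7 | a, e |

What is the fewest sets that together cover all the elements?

Take {S3, S4, S6}. Their union is {a, b, c, d, e, f}, which is all 6 elements.
No 2 of the 7 sets cover everything (all 21 combinations miss at least one element), so 3 is optimal.

3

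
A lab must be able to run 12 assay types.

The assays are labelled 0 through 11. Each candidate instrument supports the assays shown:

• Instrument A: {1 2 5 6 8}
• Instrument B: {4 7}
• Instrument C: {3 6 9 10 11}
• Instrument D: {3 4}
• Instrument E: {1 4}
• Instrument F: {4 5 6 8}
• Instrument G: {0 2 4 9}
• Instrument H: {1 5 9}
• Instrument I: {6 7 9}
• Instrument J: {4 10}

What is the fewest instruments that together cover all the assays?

4

A and B and C and G together: A ∪ B ∪ C ∪ G = {0, 1, 2, 3, 4, 5, 6, 7, 8, 9, 10, 11} — every assay is covered.
No 3 of the 10 instruments cover everything (all 120 combinations miss at least one assay), so 4 is optimal.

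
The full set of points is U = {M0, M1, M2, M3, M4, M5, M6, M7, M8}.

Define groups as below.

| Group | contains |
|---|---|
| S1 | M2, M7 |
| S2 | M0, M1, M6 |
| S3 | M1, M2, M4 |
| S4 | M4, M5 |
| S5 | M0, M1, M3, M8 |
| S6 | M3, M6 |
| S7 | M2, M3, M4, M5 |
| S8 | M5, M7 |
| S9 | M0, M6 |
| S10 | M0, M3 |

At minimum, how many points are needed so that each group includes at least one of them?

Take H = {M0, M4, M6, M7}. Each listed group contains at least one of these, so H is a hitting set of size 4.
No choice of 3 points meets every group, so 4 is the minimum.

4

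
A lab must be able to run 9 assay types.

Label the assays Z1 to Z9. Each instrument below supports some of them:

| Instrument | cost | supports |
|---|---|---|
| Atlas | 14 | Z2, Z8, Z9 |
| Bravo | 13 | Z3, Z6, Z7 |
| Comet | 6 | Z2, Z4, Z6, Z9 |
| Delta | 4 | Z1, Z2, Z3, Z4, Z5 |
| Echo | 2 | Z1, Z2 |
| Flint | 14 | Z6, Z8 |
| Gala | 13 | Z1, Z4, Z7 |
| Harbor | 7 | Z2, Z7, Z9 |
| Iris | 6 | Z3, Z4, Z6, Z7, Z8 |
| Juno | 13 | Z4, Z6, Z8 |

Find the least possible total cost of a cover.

Comet, Delta, Iris together cover every assay (Comet ∪ Delta ∪ Iris = {Z1, Z2, Z3, Z4, Z5, Z6, Z7, Z8, Z9}); total cost 6 + 4 + 6 = 16.
No covering selection has total cost below 16.

16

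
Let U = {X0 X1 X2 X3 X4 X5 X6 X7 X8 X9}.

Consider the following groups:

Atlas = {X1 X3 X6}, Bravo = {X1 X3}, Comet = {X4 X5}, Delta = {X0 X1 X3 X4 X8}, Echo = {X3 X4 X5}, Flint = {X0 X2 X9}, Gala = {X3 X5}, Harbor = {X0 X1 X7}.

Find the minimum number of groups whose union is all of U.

Atlas, Comet, Delta, Flint, and Harbor cover everything between them: the union {X0, X1, X2, X3, X4, X5, X6, X7, X8, X9} is all of U.
No 4 of the 8 groups cover everything (all 70 combinations miss at least one item), so 5 is optimal.

5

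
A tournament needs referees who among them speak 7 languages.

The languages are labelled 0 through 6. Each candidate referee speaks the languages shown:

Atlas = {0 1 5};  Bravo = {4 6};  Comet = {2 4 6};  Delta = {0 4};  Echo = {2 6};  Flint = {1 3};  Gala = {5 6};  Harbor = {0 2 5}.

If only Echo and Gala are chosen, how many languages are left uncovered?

Union of Echo, Gala = {2, 5, 6}.
Not covered: 0, 1, 3, 4 — 4 languages.

4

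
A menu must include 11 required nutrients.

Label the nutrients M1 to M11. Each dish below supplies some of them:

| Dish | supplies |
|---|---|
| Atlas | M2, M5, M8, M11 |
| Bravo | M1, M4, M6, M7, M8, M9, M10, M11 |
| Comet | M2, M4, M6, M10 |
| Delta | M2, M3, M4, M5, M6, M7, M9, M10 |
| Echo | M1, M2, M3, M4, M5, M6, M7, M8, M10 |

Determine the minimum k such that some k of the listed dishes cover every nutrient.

Bravo and Delta together: Bravo ∪ Delta = {M1, M2, M3, M4, M5, M6, M7, M8, M9, M10, M11} — every nutrient is covered.
No single dish has all 11 nutrients (the largest, Echo, has 9), so 2 is optimal.

2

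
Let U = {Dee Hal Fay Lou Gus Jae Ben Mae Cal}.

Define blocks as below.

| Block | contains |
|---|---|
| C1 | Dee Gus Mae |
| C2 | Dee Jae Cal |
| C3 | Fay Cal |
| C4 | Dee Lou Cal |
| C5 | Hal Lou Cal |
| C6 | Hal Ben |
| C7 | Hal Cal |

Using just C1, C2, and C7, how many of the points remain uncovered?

Union of C1, C2, C7 = {Dee, Hal, Gus, Jae, Mae, Cal}.
Not covered: Fay, Lou, Ben — 3 points.

3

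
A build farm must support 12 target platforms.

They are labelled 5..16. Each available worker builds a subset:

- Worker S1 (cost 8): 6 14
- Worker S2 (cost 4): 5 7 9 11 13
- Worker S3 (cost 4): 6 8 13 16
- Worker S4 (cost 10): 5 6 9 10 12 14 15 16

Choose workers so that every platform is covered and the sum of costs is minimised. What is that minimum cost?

18

S2, S3, S4 together cover every platform (S2 ∪ S3 ∪ S4 = {5, 6, 7, 8, 9, 10, 11, 12, 13, 14, 15, 16}); total cost 4 + 4 + 10 = 18.
No covering selection has total cost below 18.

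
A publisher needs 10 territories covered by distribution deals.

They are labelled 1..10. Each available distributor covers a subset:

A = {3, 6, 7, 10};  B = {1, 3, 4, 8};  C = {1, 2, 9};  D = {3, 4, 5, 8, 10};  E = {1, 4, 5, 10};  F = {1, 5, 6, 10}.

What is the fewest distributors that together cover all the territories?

Take {A, C, D}. Their union is {1, 2, 3, 4, 5, 6, 7, 8, 9, 10}, which is all 10 territories.
Only C contains 2, so C is forced; the remaining 7 territories need at least 2 more distributors (each remaining distributor adds at most 5) — so at least 3 distributors are needed, and 3 is optimal.

3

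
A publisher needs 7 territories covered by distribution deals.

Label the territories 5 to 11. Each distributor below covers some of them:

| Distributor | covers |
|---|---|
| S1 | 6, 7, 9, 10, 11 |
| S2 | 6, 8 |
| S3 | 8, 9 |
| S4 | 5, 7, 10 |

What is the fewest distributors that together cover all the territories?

Take {S1, S2, S4}. Their union is {5, 6, 7, 8, 9, 10, 11}, which is all 7 territories.
Only S4 contains 5, so S4 is forced; the remaining 4 territories need at least 2 more distributors (each remaining distributor adds at most 3) — so at least 3 distributors are needed, and 3 is optimal.

3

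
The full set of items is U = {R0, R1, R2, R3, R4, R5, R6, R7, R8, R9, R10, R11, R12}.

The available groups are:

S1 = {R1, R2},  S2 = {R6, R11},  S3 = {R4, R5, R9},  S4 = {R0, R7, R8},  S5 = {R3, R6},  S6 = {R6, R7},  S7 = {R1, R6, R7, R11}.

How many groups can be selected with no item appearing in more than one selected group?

S1, S2, S3, S4 are pairwise disjoint (S1={R1,R2}; S2={R6,R11}; S3={R4,R5,R9}; S4={R0,R7,R8}).
Every remaining group overlaps one of these, and no 5 of the listed groups are pairwise disjoint, so 4 is the maximum.

4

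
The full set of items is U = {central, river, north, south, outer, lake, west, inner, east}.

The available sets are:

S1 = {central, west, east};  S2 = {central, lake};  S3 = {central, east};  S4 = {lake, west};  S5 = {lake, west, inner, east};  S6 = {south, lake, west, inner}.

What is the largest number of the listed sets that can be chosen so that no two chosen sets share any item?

S3, S6 are pairwise disjoint (S3={central,east}; S6={south,lake,west,inner}).
Every remaining set overlaps one of these, and no 3 of the listed sets are pairwise disjoint, so 2 is the maximum.

2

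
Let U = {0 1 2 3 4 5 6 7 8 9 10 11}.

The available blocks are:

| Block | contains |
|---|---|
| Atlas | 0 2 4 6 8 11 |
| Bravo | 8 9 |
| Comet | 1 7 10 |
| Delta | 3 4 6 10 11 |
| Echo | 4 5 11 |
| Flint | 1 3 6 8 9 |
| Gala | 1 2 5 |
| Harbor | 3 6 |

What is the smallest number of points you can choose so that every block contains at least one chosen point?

H = {3, 5, 8, 10} meets every block (each contains at least one member of H), and |H| = 4.
The blocks Bravo, Comet, Echo, Harbor are pairwise disjoint, so any hitting set needs a separate point for each — at least 4. Hence 4 is optimal.

4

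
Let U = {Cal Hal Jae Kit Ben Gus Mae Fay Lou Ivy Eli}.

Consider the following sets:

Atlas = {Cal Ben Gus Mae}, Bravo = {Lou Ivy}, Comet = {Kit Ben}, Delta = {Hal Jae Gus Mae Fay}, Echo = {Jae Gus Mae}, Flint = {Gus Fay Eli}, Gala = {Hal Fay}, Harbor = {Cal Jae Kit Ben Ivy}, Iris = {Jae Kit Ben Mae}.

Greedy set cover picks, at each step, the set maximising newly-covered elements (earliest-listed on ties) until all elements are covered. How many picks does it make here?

Greedy: pick Delta (covers 5 new) → pick Harbor (covers 4 new) → pick Bravo (covers 1 new) → pick Flint (covers 1 new). Total picks: 4.

4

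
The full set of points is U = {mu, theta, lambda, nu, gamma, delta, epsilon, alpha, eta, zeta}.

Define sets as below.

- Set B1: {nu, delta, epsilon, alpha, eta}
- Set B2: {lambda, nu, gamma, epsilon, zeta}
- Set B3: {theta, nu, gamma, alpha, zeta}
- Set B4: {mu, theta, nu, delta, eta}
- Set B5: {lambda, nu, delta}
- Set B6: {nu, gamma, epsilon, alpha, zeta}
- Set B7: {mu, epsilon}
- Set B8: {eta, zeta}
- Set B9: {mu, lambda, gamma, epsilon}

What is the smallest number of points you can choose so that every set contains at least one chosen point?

Take H = {mu, delta, zeta}. Each listed set contains at least one of these, so H is a hitting set of size 3.
The sets B5, B7, B8 are pairwise disjoint, so any hitting set needs a separate point for each — at least 3. Hence 3 is optimal.

3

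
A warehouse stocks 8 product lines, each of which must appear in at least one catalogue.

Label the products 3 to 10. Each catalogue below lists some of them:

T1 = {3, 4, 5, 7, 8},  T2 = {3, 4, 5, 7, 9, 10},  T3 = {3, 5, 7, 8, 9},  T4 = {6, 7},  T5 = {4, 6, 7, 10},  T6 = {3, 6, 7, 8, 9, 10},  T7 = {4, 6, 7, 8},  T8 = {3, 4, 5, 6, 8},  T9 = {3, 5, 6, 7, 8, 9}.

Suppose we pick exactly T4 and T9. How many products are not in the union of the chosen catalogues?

Union of T4, T9 = {3, 5, 6, 7, 8, 9}.
Not covered: 4, 10 — 2 products.

2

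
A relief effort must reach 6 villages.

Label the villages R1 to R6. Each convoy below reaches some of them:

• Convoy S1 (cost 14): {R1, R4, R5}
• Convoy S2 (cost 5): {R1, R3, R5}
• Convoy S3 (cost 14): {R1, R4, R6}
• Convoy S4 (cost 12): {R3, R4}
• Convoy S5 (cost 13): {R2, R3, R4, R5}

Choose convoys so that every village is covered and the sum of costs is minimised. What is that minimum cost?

S3, S5 together cover every village (S3 ∪ S5 = {R1, R2, R3, R4, R5, R6}); total cost 14 + 13 = 27.
The greedy pick S2, S5, S3 costs 32; no covering selection beats 27.

27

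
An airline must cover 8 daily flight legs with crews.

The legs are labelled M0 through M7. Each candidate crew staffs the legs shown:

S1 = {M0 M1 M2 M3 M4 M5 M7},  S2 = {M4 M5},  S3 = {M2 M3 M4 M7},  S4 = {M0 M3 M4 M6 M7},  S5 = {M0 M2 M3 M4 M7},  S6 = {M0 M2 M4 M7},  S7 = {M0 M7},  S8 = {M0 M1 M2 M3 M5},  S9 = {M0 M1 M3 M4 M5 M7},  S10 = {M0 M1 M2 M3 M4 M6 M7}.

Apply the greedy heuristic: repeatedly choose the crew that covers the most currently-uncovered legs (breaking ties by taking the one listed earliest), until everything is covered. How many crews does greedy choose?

2

Greedy: pick S1 (covers 7 new) → pick S4 (covers 1 new). Total picks: 2.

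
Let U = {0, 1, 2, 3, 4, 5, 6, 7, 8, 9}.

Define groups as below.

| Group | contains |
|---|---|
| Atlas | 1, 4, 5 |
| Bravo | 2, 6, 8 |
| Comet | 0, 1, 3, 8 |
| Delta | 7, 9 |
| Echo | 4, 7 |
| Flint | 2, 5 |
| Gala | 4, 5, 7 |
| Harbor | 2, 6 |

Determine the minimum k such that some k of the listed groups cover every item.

Take {Comet, Delta, Gala, Harbor}. Their union is {0, 1, 2, 3, 4, 5, 6, 7, 8, 9}, which is all 10 items.
No 3 of the 8 groups cover everything (all 56 combinations miss at least one item), so 4 is optimal.

4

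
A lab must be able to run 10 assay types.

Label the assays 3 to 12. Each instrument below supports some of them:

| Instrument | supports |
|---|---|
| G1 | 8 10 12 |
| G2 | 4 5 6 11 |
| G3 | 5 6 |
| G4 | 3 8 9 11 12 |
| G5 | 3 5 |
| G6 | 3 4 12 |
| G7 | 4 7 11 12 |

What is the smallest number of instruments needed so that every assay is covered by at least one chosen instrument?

4

Take {G1, G2, G4, G7}. Their union is {3, 4, 5, 6, 7, 8, 9, 10, 11, 12}, which is all 10 assays.
No 3 of the 7 instruments cover everything (all 35 combinations miss at least one assay), so 4 is optimal.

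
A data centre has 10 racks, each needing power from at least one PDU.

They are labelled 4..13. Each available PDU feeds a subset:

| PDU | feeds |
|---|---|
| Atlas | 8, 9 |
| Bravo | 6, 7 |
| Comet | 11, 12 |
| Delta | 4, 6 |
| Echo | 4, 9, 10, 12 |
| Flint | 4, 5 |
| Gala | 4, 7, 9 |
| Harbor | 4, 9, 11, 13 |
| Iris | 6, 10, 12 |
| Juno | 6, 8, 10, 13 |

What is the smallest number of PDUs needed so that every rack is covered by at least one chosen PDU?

Comet and Flint and Gala and Juno together: Comet ∪ Flint ∪ Gala ∪ Juno = {4, 5, 6, 7, 8, 9, 10, 11, 12, 13} — every rack is covered.
No 3 of the 10 PDUs cover everything (all 120 combinations miss at least one rack), so 4 is optimal.

4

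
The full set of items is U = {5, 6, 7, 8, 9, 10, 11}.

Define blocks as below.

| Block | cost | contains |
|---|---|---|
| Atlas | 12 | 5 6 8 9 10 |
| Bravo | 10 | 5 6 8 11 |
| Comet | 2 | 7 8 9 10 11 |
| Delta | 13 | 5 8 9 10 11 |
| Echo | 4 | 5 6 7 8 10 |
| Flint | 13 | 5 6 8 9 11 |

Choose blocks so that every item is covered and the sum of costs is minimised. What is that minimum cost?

Comet, Echo together cover every item (Comet ∪ Echo = {5, 6, 7, 8, 9, 10, 11}); total cost 2 + 4 = 6.
No covering selection has total cost below 6.

6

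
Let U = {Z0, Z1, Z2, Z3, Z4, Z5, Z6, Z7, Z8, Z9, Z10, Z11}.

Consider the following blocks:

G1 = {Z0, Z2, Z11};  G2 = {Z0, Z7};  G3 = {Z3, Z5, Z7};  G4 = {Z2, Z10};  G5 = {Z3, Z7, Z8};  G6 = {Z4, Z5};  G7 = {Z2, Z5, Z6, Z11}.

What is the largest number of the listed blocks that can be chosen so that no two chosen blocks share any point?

3

G2, G4, G6 are pairwise disjoint (G2={Z0,Z7}; G4={Z2,Z10}; G6={Z4,Z5}).
Every remaining block overlaps one of these, and no 4 of the listed blocks are pairwise disjoint, so 3 is the maximum.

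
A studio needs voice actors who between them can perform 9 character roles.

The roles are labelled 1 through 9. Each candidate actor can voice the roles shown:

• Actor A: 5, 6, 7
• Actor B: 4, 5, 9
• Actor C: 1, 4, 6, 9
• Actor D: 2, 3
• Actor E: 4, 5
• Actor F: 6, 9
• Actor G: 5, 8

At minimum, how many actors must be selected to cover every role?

A and C and D and G together: A ∪ C ∪ D ∪ G = {1, 2, 3, 4, 5, 6, 7, 8, 9} — every role is covered.
Only C contains 1, so C is forced; the remaining 5 roles need at least 3 more actors (each remaining actor adds at most 2) — so at least 4 actors are needed, and 4 is optimal.

4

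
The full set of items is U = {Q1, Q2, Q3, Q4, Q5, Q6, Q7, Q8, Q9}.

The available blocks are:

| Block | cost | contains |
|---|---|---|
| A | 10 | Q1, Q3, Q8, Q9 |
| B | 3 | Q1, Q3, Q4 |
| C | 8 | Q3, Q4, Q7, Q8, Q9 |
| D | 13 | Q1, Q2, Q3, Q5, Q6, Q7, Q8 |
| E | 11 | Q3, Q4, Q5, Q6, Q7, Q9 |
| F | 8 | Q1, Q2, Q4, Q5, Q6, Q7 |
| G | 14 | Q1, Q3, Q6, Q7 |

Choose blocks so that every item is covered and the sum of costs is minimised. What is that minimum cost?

C, F together cover every item (C ∪ F = {Q1, Q2, Q3, Q4, Q5, Q6, Q7, Q8, Q9}); total cost 8 + 8 = 16.
The greedy pick B, F, C costs 19; no covering selection beats 16.

16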